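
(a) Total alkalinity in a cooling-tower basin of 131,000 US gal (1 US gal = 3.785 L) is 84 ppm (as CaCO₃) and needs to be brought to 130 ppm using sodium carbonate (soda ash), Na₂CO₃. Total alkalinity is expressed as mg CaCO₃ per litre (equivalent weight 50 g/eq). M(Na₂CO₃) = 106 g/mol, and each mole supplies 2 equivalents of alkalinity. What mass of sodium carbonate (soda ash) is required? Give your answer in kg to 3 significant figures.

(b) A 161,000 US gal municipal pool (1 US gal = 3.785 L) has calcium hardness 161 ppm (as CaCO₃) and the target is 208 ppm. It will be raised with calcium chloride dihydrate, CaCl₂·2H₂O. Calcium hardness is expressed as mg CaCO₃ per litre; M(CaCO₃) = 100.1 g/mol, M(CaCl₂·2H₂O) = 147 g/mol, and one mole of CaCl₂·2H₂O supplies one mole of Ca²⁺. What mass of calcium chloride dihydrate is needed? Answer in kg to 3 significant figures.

(a) Volume: 131,000 US gal × 3.785 L/gal = 495,835 L.
(a) Alkalinity to add: (130 − 84) = 46 mg/L as CaCO₃ × 495,835 L = 22,810 g as CaCO₃.
(a) Equivalents: 22,810 g ÷ 50 g/eq = 456.2 eq.
(a) Each mole of Na₂CO₃ supplies 2 eq, so 456.2 / 2 = 228.1 mol.
(a) Mass: 228.1 mol × 106 g/mol = 24,180 g.

(b) Volume: 161,000 US gal × 3.785 L/gal = 609,385 L.
(b) Hardness to add: (208 − 161) = 47 mg/L as CaCO₃ × 609,385 L = 28,640 g as CaCO₃.
(b) Moles of Ca²⁺ (1 mol Ca²⁺ ≡ 1 mol CaCO₃): 28,640 / 100.1 g/mol = 286.1 mol.
(b) Mass of CaCl₂·2H₂O: 286.1 × 147 = 42,060 g.

(a) 24.2 kg; (b) 42.1 kg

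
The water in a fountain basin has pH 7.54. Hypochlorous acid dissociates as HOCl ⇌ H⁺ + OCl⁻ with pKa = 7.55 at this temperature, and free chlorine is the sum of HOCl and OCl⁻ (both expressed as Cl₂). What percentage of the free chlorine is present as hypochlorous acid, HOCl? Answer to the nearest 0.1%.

[OCl⁻]/[HOCl] = 10^(pH − pKa) = 10^(7.54 − 7.55) = 10^-0.01 = 0.9772.
Fraction as HOCl = 1 / (1 + 0.9772) = 0.5058.

50.6%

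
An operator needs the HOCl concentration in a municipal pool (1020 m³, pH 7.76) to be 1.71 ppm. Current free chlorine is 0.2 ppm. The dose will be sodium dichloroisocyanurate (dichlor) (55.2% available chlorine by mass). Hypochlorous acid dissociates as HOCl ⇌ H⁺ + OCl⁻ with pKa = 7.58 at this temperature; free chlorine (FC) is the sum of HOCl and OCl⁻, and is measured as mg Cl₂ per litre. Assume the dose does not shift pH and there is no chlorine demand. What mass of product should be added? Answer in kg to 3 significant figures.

7.57 kg

Volume: 1020 m³ = 1,020,000 L.
[OCl⁻]/[HOCl] = 10^(pH − pKa) = 10^(7.76 − 7.58) = 1.514; fraction as HOCl = 1/(1 + 1.514) = 0.3978.
Free chlorine required for 1.71 ppm HOCl: 1.71 / 0.3978 = 4.298 ppm.
FC to add: 4.298 − 0.2 = 4.098 mg/L as Cl₂.
Cl₂ equivalent: 4.098 mg/L × 1,020,000 L = 4180 g.
Product at 55.2% available Cl: 4180 / 0.552 = 7573 g.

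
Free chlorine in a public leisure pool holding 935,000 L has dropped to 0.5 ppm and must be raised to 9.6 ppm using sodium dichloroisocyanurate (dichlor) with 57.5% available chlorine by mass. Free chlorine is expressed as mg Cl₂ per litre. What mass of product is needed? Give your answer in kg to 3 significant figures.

14.8 kg

Chlorine deficit: 9.6 − 0.5 = 9.1 ppm = 9.1 mg/L as Cl₂.
Cl₂ equivalent needed: 9.1 mg/L × 935,000 L = 8,508,000 mg = 8508 g.
Product at 57.5% available chlorine: 8508 / 0.575 = 14,800 g.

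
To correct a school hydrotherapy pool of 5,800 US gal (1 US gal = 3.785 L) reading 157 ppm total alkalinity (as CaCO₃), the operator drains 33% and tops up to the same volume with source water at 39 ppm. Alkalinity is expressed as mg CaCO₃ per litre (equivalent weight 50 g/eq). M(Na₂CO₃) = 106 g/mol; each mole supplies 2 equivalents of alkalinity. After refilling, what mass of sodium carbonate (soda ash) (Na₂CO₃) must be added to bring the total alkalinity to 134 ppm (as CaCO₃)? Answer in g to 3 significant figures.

Volume: 5,800 US gal × 3.785 L/gal = 21,953 L.
After draining 33% and refilling: 157 × 0.67 + 39 × 0.33 = 118.06 ppm.
Deficit to target: 134 − 118.06 = 15.94 mg/L.
As CaCO₃: 15.94 mg/L × 21,953 L = 349.9 g; ÷ 50 g/eq ÷ 2 = 3.499 mol Na₂CO₃.
Mass: 3.499 × 106 = 370.9 g.

371 g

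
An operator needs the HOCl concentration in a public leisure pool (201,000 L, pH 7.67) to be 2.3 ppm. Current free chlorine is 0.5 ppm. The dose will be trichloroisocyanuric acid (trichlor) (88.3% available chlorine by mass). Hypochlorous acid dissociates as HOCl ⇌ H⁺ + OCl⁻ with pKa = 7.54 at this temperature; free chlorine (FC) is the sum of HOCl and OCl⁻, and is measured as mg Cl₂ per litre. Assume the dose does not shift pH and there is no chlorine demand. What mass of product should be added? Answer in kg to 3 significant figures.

1.12 kg

[OCl⁻]/[HOCl] = 10^(pH − pKa) = 10^(7.67 − 7.54) = 1.349; fraction as HOCl = 1/(1 + 1.349) = 0.4257.
Free chlorine required for 2.3 ppm HOCl: 2.3 / 0.4257 = 5.403 ppm.
FC to add: 5.403 − 0.5 = 4.903 mg/L as Cl₂.
Cl₂ equivalent: 4.903 mg/L × 201,000 L = 985.4 g.
Product at 88.3% available Cl: 985.4 / 0.883 = 1116 g.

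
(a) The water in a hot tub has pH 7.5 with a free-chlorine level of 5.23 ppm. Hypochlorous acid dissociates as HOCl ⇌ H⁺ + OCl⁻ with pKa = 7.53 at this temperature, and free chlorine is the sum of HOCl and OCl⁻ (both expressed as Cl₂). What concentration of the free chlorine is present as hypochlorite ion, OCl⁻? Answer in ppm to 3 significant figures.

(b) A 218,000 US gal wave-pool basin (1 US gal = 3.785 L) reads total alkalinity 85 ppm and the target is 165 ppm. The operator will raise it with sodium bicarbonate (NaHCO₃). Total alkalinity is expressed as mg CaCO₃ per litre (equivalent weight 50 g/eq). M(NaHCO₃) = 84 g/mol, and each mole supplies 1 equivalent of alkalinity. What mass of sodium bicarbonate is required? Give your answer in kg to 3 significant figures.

(a) 2.52 ppm; (b) 111 kg

(a) [OCl⁻]/[HOCl] = 10^(pH − pKa) = 10^(7.5 − 7.53) = 10^-0.03 = 0.9333.
(a) Fraction as HOCl = 1 / (1 + 0.9333) = 0.5173.
(a) OCl⁻ = (1 − 0.5173) × 5.23 ppm = 2.525 ppm.

(b) Volume: 218,000 US gal × 3.785 L/gal = 825,130 L.
(b) Alkalinity to add: (165 − 85) = 80 mg/L as CaCO₃ × 825,130 L = 66,010 g as CaCO₃.
(b) Equivalents: 66,010 g ÷ 50 g/eq = 1320 eq.
(b) NaHCO₃ supplies 1 eq per mole → 1320 mol.
(b) Mass: 1320 mol × 84 g/mol = 110,900 g.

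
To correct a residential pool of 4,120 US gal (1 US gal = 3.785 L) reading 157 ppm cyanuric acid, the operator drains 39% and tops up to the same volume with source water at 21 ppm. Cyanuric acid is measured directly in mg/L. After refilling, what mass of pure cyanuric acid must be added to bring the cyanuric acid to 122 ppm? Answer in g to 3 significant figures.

Volume: 4,120 US gal × 3.785 L/gal = 15,594 L.
After draining 39% and refilling: 157 × 0.61 + 21 × 0.39 = 103.96 ppm.
Deficit to target: 122 − 103.96 = 18.04 mg/L.
Mass: 18.04 mg/L × 15,594 L = 281.3 g cyanuric acid.

281 g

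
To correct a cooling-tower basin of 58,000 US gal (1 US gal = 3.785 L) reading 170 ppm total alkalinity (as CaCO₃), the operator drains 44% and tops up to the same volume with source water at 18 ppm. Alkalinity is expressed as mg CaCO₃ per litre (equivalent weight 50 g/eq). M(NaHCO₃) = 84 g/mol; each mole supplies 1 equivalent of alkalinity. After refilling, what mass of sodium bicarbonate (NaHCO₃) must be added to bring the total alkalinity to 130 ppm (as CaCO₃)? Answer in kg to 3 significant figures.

9.91 kg

Volume: 58,000 US gal × 3.785 L/gal = 219,530 L.
After draining 44% and refilling: 170 × 0.56 + 18 × 0.44 = 103.12 ppm.
Deficit to target: 130 − 103.12 = 26.88 mg/L.
As CaCO₃: 26.88 mg/L × 219,530 L = 5901 g; ÷ 50 g/eq ÷ 1 = 118 mol NaHCO₃.
Mass: 118 × 84 = 9914 g.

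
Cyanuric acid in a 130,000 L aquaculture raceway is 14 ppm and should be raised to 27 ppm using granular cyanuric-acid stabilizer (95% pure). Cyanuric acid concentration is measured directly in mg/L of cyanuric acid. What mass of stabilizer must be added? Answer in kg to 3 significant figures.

1.78 kg

CYA to add: (27 − 14) = 13 mg/L × 130,000 L = 1690 g cyanuric acid.
At 95% purity: 1690 / 0.95 = 1779 g product.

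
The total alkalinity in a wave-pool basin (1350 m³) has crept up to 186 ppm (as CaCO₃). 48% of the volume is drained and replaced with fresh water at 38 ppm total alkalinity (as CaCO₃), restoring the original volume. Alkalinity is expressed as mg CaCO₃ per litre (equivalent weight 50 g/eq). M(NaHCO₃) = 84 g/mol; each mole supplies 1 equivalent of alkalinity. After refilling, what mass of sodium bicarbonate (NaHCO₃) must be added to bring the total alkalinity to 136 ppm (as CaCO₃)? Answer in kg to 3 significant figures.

47.7 kg

Volume: 1350 m³ = 1,350,000 L.
After draining 48% and refilling: 186 × 0.52 + 38 × 0.48 = 114.96 ppm.
Deficit to target: 136 − 114.96 = 21.04 mg/L.
As CaCO₃: 21.04 mg/L × 1,350,000 L = 28,400 g; ÷ 50 g/eq ÷ 1 = 568.1 mol NaHCO₃.
Mass: 568.1 × 84 = 47,720 g.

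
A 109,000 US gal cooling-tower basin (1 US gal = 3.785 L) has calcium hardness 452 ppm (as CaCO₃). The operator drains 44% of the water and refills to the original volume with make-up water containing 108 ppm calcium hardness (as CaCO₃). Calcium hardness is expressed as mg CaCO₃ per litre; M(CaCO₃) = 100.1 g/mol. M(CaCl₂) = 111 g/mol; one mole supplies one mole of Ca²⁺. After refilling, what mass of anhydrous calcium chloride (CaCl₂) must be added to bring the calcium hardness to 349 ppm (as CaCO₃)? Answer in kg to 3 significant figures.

22.1 kg

Volume: 109,000 US gal × 3.785 L/gal = 412,565 L.
After draining 44% and refilling: 452 × 0.56 + 108 × 0.44 = 300.64 ppm.
Deficit to target: 349 − 300.64 = 48.36 mg/L.
As CaCO₃: 48.36 mg/L × 412,565 L = 19,950 g; ÷ 100.1 = 199.3 mol Ca²⁺.
Mass: 199.3 × 111 = 22,120 g.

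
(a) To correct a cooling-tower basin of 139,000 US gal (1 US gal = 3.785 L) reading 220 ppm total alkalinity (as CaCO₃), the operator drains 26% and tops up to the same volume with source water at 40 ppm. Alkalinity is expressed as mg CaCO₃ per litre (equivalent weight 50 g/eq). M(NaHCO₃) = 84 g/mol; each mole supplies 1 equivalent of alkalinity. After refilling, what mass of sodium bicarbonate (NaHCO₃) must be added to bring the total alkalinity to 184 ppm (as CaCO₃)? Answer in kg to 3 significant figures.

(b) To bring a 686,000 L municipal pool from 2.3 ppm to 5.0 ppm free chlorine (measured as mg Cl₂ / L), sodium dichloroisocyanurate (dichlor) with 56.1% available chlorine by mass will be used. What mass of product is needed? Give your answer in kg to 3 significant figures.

(a) 9.55 kg; (b) 3.30 kg

(a) Volume: 139,000 US gal × 3.785 L/gal = 526,115 L.
(a) After draining 26% and refilling: 220 × 0.74 + 40 × 0.26 = 173.2 ppm.
(a) Deficit to target: 184 − 173.2 = 10.8 mg/L.
(a) As CaCO₃: 10.8 mg/L × 526,115 L = 5682 g; ÷ 50 g/eq ÷ 1 = 113.6 mol NaHCO₃.
(a) Mass: 113.6 × 84 = 9546 g.

(b) Chlorine deficit: 5.0 − 2.3 = 2.7 ppm = 2.7 mg/L as Cl₂.
(b) Cl₂ equivalent needed: 2.7 mg/L × 686,000 L = 1,852,000 mg = 1852 g.
(b) Product at 56.1% available chlorine: 1852 / 0.561 = 3302 g.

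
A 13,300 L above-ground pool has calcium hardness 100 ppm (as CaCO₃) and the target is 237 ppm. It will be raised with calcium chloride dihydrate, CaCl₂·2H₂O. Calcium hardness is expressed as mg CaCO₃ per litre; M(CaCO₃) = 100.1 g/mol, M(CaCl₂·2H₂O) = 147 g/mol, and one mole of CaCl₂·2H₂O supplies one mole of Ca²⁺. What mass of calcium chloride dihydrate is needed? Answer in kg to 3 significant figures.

2.68 kg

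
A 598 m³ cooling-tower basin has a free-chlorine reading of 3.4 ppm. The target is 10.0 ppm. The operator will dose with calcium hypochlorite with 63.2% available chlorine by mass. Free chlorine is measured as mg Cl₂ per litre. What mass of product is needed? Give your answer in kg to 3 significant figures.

Volume: 598 m³ = 598,000 L.
Chlorine deficit: 10.0 − 3.4 = 6.6 ppm = 6.6 mg/L as Cl₂.
Cl₂ equivalent needed: 6.6 mg/L × 598,000 L = 3,947,000 mg = 3947 g.
Product at 63.2% available chlorine: 3947 / 0.632 = 6245 g.

6.24 kg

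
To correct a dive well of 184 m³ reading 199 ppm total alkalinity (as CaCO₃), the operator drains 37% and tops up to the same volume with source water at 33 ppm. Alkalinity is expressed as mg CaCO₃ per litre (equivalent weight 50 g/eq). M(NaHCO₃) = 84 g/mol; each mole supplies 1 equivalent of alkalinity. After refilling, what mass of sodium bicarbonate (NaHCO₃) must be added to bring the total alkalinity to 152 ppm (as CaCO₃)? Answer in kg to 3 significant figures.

4.46 kg

Volume: 184 m³ = 184,000 L.
After draining 37% and refilling: 199 × 0.63 + 33 × 0.37 = 137.58 ppm.
Deficit to target: 152 − 137.58 = 14.42 mg/L.
As CaCO₃: 14.42 mg/L × 184,000 L = 2653 g; ÷ 50 g/eq ÷ 1 = 53.07 mol NaHCO₃.
Mass: 53.07 × 84 = 4458 g.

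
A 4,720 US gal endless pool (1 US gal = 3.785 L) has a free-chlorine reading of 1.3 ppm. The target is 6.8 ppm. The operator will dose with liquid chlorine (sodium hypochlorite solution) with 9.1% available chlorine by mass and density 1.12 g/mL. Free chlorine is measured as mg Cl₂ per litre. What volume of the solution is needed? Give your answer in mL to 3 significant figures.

Volume: 4,720 US gal × 3.785 L/gal = 17,865 L.
Chlorine deficit: 6.8 − 1.3 = 5.5 ppm = 5.5 mg/L as Cl₂.
Cl₂ equivalent needed: 5.5 mg/L × 17,865 L = 98,260 mg = 98.26 g.
Product at 9.1% available chlorine: 98.26 / 0.091 = 1080 g.
Volume at density 1.12 g/mL: 1080 g ÷ 1.12 g/mL = 964.1 mL.

964 mL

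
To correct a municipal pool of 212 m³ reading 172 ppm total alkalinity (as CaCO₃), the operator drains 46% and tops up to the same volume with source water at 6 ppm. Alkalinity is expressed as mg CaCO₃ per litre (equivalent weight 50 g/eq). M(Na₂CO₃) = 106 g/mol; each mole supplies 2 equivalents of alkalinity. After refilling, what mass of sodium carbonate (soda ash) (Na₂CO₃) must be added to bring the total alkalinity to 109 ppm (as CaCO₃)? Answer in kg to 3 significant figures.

3.00 kg

Volume: 212 m³ = 212,000 L.
After draining 46% and refilling: 172 × 0.54 + 6 × 0.46 = 95.64 ppm.
Deficit to target: 109 − 95.64 = 13.36 mg/L.
As CaCO₃: 13.36 mg/L × 212,000 L = 2832 g; ÷ 50 g/eq ÷ 2 = 28.32 mol Na₂CO₃.
Mass: 28.32 × 106 = 3002 g.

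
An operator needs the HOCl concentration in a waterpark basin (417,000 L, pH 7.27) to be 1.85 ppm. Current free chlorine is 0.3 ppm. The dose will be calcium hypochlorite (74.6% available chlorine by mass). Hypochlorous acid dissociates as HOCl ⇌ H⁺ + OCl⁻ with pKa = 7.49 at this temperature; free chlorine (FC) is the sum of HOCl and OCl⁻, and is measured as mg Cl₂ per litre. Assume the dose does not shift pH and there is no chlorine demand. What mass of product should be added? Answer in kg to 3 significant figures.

1.49 kg

[OCl⁻]/[HOCl] = 10^(pH − pKa) = 10^(7.27 − 7.49) = 0.6026; fraction as HOCl = 1/(1 + 0.6026) = 0.624.
Free chlorine required for 1.85 ppm HOCl: 1.85 / 0.624 = 2.965 ppm.
FC to add: 2.965 − 0.3 = 2.665 mg/L as Cl₂.
Cl₂ equivalent: 2.665 mg/L × 417,000 L = 1111 g.
Product at 74.6% available Cl: 1111 / 0.746 = 1490 g.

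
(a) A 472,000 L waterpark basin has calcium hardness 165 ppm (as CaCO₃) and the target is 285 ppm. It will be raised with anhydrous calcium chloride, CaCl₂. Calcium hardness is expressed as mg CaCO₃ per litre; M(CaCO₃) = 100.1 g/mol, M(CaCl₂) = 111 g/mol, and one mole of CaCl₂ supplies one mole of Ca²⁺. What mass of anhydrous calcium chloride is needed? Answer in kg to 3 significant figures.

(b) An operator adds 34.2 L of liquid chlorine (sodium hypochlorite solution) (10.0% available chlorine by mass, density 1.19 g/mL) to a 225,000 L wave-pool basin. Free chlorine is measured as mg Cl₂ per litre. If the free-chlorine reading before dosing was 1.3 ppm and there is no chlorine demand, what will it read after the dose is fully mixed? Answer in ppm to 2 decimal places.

(a) Hardness to add: (285 − 165) = 120 mg/L as CaCO₃ × 472,000 L = 56,640 g as CaCO₃.
(a) Moles of Ca²⁺ (1 mol Ca²⁺ ≡ 1 mol CaCO₃): 56,640 / 100.1 g/mol = 565.8 mol.
(a) Mass of CaCl₂: 565.8 × 111 = 62,810 g.

(b) Mass of solution: 34.2 L × 1000 mL/L × 1.19 g/mL = 40,700 g.
(b) Available chlorine delivered: 40,700 g × 0.1 = 4070 g as Cl₂.
(b) Concentration rise: 4070 g / 225,000 L = 18.09 mg/L = 18.09 ppm.
(b) Final FC: 1.3 + 18.09 = 19.39 ppm.

(a) 62.8 kg; (b) 19.39 ppm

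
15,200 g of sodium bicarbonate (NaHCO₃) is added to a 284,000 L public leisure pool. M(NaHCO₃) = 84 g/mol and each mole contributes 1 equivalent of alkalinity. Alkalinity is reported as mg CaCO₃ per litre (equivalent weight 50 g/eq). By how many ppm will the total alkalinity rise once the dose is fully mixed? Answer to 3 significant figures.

Moles of NaHCO₃: 15,200 g ÷ 84 g/mol = 181 mol → 181 eq of alkalinity.
As CaCO₃: 181 eq × 50 g/eq = 9048 g.
Rise: 9048 g / 284,000 L × 1000 = 31.86 mg/L.

31.9 ppm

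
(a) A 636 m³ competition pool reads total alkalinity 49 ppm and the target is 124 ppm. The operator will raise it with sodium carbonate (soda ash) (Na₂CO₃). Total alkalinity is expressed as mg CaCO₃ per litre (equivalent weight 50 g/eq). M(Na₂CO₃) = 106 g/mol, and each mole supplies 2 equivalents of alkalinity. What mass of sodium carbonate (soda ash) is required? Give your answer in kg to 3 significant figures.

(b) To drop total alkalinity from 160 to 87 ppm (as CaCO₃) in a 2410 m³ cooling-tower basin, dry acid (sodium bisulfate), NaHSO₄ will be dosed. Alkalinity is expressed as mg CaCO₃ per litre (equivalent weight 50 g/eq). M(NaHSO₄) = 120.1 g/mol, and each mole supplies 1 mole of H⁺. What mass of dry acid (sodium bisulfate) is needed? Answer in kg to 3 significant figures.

(a) 50.6 kg; (b) 423 kg

(a) Volume: 636 m³ = 636,000 L.
(a) Alkalinity to add: (124 − 49) = 75 mg/L as CaCO₃ × 636,000 L = 47,700 g as CaCO₃.
(a) Equivalents: 47,700 g ÷ 50 g/eq = 954 eq.
(a) Each mole of Na₂CO₃ supplies 2 eq, so 954 / 2 = 477 mol.
(a) Mass: 477 mol × 106 g/mol = 50,560 g.

(b) Volume: 2410 m³ = 2,410,000 L.
(b) Alkalinity to neutralize: (160 − 87) = 73 mg/L as CaCO₃ × 2,410,000 L = 175,900 g as CaCO₃.
(b) Equivalents of H⁺ required: 175,900 ÷ 50 g/eq = 3519 eq = 3519 mol NaHSO₄.
(b) Mass of NaHSO₄: 3519 × 120.1 = 422,600 g.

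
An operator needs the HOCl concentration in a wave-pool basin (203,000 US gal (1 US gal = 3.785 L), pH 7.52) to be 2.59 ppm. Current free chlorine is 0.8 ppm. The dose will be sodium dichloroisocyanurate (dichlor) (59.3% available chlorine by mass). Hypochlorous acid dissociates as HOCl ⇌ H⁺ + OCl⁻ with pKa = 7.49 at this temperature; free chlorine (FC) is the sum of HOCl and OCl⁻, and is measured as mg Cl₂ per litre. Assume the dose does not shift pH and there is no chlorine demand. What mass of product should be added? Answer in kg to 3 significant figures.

5.92 kg

Volume: 203,000 US gal × 3.785 L/gal = 768,355 L.
[OCl⁻]/[HOCl] = 10^(pH − pKa) = 10^(7.52 − 7.49) = 1.072; fraction as HOCl = 1/(1 + 1.072) = 0.4827.
Free chlorine required for 2.59 ppm HOCl: 2.59 / 0.4827 = 5.365 ppm.
FC to add: 5.365 − 0.8 = 4.565 mg/L as Cl₂.
Cl₂ equivalent: 4.565 mg/L × 768,355 L = 3508 g.
Product at 59.3% available Cl: 3508 / 0.593 = 5915 g.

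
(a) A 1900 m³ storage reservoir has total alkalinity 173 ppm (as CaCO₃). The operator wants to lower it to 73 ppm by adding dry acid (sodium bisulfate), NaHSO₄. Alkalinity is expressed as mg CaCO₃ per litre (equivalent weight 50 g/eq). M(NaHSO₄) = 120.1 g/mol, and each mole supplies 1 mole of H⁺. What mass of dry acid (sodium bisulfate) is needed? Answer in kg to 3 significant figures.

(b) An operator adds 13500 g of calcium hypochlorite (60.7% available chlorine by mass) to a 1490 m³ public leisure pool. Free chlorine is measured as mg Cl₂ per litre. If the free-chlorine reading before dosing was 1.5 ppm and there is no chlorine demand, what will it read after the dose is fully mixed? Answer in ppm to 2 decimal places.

(a) Volume: 1900 m³ = 1,900,000 L.
(a) Alkalinity to neutralize: (173 − 73) = 100 mg/L as CaCO₃ × 1,900,000 L = 190,000 g as CaCO₃.
(a) Equivalents of H⁺ required: 190,000 ÷ 50 g/eq = 3800 eq = 3800 mol NaHSO₄.
(a) Mass of NaHSO₄: 3800 × 120.1 = 456,400 g.

(b) Volume: 1490 m³ = 1,490,000 L.
(b) Available chlorine delivered: 13,500 g × 0.607 = 8194 g as Cl₂.
(b) Concentration rise: 8194 g / 1,490,000 L = 5.5 mg/L = 5.50 ppm.
(b) Final FC: 1.5 + 5.50 = 7.00 ppm.

(a) 456 kg; (b) 7.00 ppm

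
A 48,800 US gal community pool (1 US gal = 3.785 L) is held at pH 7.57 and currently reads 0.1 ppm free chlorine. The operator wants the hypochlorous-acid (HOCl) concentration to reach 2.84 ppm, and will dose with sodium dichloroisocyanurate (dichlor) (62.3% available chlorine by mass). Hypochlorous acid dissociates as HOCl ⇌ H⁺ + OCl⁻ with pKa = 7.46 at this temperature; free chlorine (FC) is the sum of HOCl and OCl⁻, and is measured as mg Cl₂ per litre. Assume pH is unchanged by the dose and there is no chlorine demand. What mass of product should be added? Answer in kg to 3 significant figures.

1.90 kg

Volume: 48,800 US gal × 3.785 L/gal = 184,708 L.
[OCl⁻]/[HOCl] = 10^(pH − pKa) = 10^(7.57 − 7.46) = 1.288; fraction as HOCl = 1/(1 + 1.288) = 0.437.
Free chlorine required for 2.84 ppm HOCl: 2.84 / 0.437 = 6.499 ppm.
FC to add: 6.499 − 0.1 = 6.399 mg/L as Cl₂.
Cl₂ equivalent: 6.399 mg/L × 184,708 L = 1182 g.
Product at 62.3% available Cl: 1182 / 0.623 = 1897 g.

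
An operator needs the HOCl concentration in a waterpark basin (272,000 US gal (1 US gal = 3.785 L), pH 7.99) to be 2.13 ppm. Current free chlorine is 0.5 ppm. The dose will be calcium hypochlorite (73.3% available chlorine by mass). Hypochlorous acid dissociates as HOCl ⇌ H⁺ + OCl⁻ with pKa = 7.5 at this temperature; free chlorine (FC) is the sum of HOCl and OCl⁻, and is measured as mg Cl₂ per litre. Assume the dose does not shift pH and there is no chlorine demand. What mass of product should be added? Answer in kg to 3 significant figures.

Volume: 272,000 US gal × 3.785 L/gal = 1,029,520 L.
[OCl⁻]/[HOCl] = 10^(pH − pKa) = 10^(7.99 − 7.5) = 3.09; fraction as HOCl = 1/(1 + 3.09) = 0.2445.
Free chlorine required for 2.13 ppm HOCl: 2.13 / 0.2445 = 8.712 ppm.
FC to add: 8.712 − 0.5 = 8.212 mg/L as Cl₂.
Cl₂ equivalent: 8.212 mg/L × 1,029,520 L = 8455 g.
Product at 73.3% available Cl: 8455 / 0.733 = 11,530 g.

11.5 kg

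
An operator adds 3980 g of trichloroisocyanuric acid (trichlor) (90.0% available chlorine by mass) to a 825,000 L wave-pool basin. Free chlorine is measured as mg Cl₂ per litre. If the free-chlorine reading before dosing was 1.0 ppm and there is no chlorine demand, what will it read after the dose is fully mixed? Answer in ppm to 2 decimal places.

Available chlorine delivered: 3980 g × 0.9 = 3582 g as Cl₂.
Concentration rise: 3582 g / 825,000 L = 4.342 mg/L = 4.34 ppm.
Final FC: 1.0 + 4.34 = 5.34 ppm.

5.34 ppm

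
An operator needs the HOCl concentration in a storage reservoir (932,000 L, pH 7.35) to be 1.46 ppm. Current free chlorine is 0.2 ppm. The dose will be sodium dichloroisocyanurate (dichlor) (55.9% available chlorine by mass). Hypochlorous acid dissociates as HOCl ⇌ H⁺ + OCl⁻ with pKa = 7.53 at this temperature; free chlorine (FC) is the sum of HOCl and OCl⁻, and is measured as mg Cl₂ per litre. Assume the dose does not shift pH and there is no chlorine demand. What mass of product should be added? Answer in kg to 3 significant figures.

3.71 kg

[OCl⁻]/[HOCl] = 10^(pH − pKa) = 10^(7.35 − 7.53) = 0.6607; fraction as HOCl = 1/(1 + 0.6607) = 0.6022.
Free chlorine required for 1.46 ppm HOCl: 1.46 / 0.6022 = 2.425 ppm.
FC to add: 2.425 − 0.2 = 2.225 mg/L as Cl₂.
Cl₂ equivalent: 2.225 mg/L × 932,000 L = 2073 g.
Product at 55.9% available Cl: 2073 / 0.559 = 3709 g.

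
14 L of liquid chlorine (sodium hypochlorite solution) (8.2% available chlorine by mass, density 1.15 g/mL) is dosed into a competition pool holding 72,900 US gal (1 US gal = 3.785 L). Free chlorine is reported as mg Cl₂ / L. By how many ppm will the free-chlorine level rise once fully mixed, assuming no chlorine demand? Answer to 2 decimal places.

4.78 ppm

Volume: 72,900 US gal × 3.785 L/gal = 275,926 L.
Mass of solution: 14 L × 1000 mL/L × 1.15 g/mL = 16,100 g.
Available chlorine delivered: 16,100 g × 0.082 = 1320 g as Cl₂.
Concentration rise: 1320 g / 275,926 L = 4.785 mg/L = 4.78 ppm.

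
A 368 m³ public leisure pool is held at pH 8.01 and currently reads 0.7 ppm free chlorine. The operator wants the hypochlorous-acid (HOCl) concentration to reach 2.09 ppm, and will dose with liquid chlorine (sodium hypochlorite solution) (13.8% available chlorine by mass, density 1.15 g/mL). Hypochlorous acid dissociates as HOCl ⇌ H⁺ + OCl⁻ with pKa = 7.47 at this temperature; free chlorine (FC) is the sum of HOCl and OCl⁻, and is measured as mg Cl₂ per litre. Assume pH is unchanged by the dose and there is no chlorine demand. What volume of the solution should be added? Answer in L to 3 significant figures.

Volume: 368 m³ = 368,000 L.
[OCl⁻]/[HOCl] = 10^(pH − pKa) = 10^(8.01 − 7.47) = 3.467; fraction as HOCl = 1/(1 + 3.467) = 0.2238.
Free chlorine required for 2.09 ppm HOCl: 2.09 / 0.2238 = 9.337 ppm.
FC to add: 9.337 − 0.7 = 8.637 mg/L as Cl₂.
Cl₂ equivalent: 8.637 mg/L × 368,000 L = 3178 g.
Product at 13.8% available Cl: 3178 / 0.138 = 23,030 g.
Volume: 23,030 g ÷ 1.15 g/mL = 20,030 mL.

20.0 L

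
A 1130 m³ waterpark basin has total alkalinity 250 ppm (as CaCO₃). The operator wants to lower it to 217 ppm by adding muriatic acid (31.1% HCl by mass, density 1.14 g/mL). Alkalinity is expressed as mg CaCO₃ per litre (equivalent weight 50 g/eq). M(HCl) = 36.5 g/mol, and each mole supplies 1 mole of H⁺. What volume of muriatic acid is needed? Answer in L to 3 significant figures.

Volume: 1130 m³ = 1,130,000 L.
Alkalinity to neutralize: (250 − 217) = 33 mg/L as CaCO₃ × 1,130,000 L = 37,290 g as CaCO₃.
Equivalents of H⁺ required: 37,290 ÷ 50 g/eq = 745.8 eq = 745.8 mol HCl.
Mass of HCl: 745.8 × 36.5 = 27,220 g.
Mass of 31.1% solution: 27,220 / 0.311 = 87,530 g.
Volume: 87,530 g ÷ 1.14 g/mL = 76,780 mL.

76.8 L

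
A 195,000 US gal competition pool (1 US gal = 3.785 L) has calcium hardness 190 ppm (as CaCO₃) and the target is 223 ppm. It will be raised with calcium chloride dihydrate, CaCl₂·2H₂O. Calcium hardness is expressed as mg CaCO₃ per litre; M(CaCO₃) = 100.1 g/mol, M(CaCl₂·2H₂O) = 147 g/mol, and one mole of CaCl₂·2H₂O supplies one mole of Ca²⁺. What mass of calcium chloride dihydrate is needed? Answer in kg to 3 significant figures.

Volume: 195,000 US gal × 3.785 L/gal = 738,075 L.
Hardness to add: (223 − 190) = 33 mg/L as CaCO₃ × 738,075 L = 24,360 g as CaCO₃.
Moles of Ca²⁺ (1 mol Ca²⁺ ≡ 1 mol CaCO₃): 24,360 / 100.1 g/mol = 243.3 mol.
Mass of CaCl₂·2H₂O: 243.3 × 147 = 35,770 g.

35.8 kg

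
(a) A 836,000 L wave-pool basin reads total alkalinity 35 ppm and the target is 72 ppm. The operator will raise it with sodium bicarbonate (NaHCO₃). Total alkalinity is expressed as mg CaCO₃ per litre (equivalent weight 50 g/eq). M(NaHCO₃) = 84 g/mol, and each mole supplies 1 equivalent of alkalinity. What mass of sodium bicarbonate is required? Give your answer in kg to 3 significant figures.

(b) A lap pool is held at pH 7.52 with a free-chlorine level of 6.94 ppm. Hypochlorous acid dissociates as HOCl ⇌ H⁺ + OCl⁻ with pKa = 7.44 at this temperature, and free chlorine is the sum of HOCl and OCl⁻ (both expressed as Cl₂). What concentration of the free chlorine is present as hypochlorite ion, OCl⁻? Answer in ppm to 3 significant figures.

(a) 52.0 kg; (b) 3.79 ppm

(a) Alkalinity to add: (72 − 35) = 37 mg/L as CaCO₃ × 836,000 L = 30,930 g as CaCO₃.
(a) Equivalents: 30,930 g ÷ 50 g/eq = 618.6 eq.
(a) NaHCO₃ supplies 1 eq per mole → 618.6 mol.
(a) Mass: 618.6 mol × 84 g/mol = 51,970 g.

(b) [OCl⁻]/[HOCl] = 10^(pH − pKa) = 10^(7.52 − 7.44) = 10^0.08 = 1.202.
(b) Fraction as HOCl = 1 / (1 + 1.202) = 0.4541.
(b) OCl⁻ = (1 − 0.4541) × 6.94 ppm = 3.789 ppm.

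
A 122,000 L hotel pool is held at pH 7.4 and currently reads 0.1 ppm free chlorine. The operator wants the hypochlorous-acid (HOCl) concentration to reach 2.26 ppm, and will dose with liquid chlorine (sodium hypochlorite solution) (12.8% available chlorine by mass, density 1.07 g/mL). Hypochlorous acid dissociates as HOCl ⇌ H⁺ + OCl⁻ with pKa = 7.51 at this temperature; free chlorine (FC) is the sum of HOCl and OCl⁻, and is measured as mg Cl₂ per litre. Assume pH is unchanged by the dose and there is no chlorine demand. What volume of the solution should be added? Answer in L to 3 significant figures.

3.49 L

[OCl⁻]/[HOCl] = 10^(pH − pKa) = 10^(7.4 − 7.51) = 0.7762; fraction as HOCl = 1/(1 + 0.7762) = 0.563.
Free chlorine required for 2.26 ppm HOCl: 2.26 / 0.563 = 4.014 ppm.
FC to add: 4.014 − 0.1 = 3.914 mg/L as Cl₂.
Cl₂ equivalent: 3.914 mg/L × 122,000 L = 477.5 g.
Product at 12.8% available Cl: 477.5 / 0.128 = 3731 g.
Volume: 3731 g ÷ 1.07 g/mL = 3487 mL.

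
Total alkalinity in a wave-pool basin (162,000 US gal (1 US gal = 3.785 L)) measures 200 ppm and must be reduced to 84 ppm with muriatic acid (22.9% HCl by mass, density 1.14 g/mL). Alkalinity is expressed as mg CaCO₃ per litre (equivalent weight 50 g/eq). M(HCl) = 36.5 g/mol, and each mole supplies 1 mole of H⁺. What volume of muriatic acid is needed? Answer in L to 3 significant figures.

199 L

Volume: 162,000 US gal × 3.785 L/gal = 613,170 L.
Alkalinity to neutralize: (200 − 84) = 116 mg/L as CaCO₃ × 613,170 L = 71,130 g as CaCO₃.
Equivalents of H⁺ required: 71,130 ÷ 50 g/eq = 1423 eq = 1423 mol HCl.
Mass of HCl: 1423 × 36.5 = 51,920 g.
Mass of 22.9% solution: 51,920 / 0.229 = 226,700 g.
Volume: 226,700 g ÷ 1.14 g/mL = 198,900 mL.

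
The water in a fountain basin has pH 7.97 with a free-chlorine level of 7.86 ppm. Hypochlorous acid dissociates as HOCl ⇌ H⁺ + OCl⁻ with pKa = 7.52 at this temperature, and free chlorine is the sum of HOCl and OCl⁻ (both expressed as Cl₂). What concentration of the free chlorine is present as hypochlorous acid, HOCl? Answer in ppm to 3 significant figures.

[OCl⁻]/[HOCl] = 10^(pH − pKa) = 10^(7.97 − 7.52) = 10^0.45 = 2.818.
Fraction as HOCl = 1 / (1 + 2.818) = 0.2619.
HOCl = 0.2619 × 7.86 ppm = 2.058 ppm.

2.06 ppm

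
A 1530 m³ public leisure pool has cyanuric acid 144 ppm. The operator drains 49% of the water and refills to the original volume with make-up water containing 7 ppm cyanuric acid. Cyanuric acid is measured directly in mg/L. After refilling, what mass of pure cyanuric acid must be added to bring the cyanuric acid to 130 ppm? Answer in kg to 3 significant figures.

81.3 kg

Volume: 1530 m³ = 1,530,000 L.
After draining 49% and refilling: 144 × 0.51 + 7 × 0.49 = 76.87 ppm.
Deficit to target: 130 − 76.87 = 53.13 mg/L.
Mass: 53.13 mg/L × 1,530,000 L = 81,290 g cyanuric acid.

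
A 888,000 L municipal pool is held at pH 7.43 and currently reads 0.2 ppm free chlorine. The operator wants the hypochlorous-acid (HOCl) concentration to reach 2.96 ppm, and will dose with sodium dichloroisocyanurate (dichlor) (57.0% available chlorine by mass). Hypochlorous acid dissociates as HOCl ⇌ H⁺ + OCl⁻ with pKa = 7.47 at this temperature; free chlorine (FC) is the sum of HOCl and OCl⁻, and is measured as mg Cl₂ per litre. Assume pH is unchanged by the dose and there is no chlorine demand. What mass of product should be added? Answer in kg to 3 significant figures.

[OCl⁻]/[HOCl] = 10^(pH − pKa) = 10^(7.43 − 7.47) = 0.912; fraction as HOCl = 1/(1 + 0.912) = 0.523.
Free chlorine required for 2.96 ppm HOCl: 2.96 / 0.523 = 5.66 ppm.
FC to add: 5.66 − 0.2 = 5.46 mg/L as Cl₂.
Cl₂ equivalent: 5.46 mg/L × 888,000 L = 4848 g.
Product at 57.0% available Cl: 4848 / 0.57 = 8505 g.

8.51 kg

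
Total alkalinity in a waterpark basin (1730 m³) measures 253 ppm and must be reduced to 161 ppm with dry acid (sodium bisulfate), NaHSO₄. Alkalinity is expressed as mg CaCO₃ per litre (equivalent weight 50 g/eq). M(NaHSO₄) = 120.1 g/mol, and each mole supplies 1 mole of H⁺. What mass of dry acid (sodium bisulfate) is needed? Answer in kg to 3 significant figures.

382 kg

Volume: 1730 m³ = 1,730,000 L.
Alkalinity to neutralize: (253 − 161) = 92 mg/L as CaCO₃ × 1,730,000 L = 159,200 g as CaCO₃.
Equivalents of H⁺ required: 159,200 ÷ 50 g/eq = 3183 eq = 3183 mol NaHSO₄.
Mass of NaHSO₄: 3183 × 120.1 = 382,300 g.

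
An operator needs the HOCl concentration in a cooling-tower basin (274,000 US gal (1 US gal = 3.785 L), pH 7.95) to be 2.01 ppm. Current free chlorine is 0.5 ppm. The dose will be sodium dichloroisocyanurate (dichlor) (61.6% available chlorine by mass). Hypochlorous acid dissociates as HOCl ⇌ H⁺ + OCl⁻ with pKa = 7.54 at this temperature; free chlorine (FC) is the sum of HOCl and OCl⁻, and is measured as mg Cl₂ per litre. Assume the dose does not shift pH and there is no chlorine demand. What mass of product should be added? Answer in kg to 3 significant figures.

11.2 kg

Volume: 274,000 US gal × 3.785 L/gal = 1,037,090 L.
[OCl⁻]/[HOCl] = 10^(pH − pKa) = 10^(7.95 − 7.54) = 2.57; fraction as HOCl = 1/(1 + 2.57) = 0.2801.
Free chlorine required for 2.01 ppm HOCl: 2.01 / 0.2801 = 7.176 ppm.
FC to add: 7.176 − 0.5 = 6.676 mg/L as Cl₂.
Cl₂ equivalent: 6.676 mg/L × 1,037,090 L = 6924 g.
Product at 61.6% available Cl: 6924 / 0.616 = 11,240 g.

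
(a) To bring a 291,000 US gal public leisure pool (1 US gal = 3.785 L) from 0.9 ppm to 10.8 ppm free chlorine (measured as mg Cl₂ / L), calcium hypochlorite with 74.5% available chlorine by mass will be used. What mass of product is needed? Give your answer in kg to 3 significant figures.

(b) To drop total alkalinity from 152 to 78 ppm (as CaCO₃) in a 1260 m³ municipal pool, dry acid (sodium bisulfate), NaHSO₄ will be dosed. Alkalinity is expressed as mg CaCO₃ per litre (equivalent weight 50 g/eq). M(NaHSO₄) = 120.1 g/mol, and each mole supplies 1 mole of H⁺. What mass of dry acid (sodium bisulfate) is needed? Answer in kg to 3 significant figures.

(a) 14.6 kg; (b) 224 kg

(a) Volume: 291,000 US gal × 3.785 L/gal = 1,101,435 L.
(a) Chlorine deficit: 10.8 − 0.9 = 9.9 ppm = 9.9 mg/L as Cl₂.
(a) Cl₂ equivalent needed: 9.9 mg/L × 1,101,435 L = 10,900,000 mg = 10,900 g.
(a) Product at 74.5% available chlorine: 10,900 / 0.745 = 14,640 g.

(b) Volume: 1260 m³ = 1,260,000 L.
(b) Alkalinity to neutralize: (152 − 78) = 74 mg/L as CaCO₃ × 1,260,000 L = 93,240 g as CaCO₃.
(b) Equivalents of H⁺ required: 93,240 ÷ 50 g/eq = 1865 eq = 1865 mol NaHSO₄.
(b) Mass of NaHSO₄: 1865 × 120.1 = 224,000 g.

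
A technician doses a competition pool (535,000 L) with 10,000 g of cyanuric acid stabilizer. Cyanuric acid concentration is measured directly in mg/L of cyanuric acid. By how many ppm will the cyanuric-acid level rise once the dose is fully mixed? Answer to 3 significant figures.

18.7 ppm

Rise: 10,000 g / 535,000 L × 1000 = 18.69 mg/L.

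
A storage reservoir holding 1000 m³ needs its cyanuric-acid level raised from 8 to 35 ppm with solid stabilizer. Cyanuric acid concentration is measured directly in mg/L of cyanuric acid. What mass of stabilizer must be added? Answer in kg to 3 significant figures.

27.0 kg

Volume: 1000 m³ = 1,000,000 L.
CYA to add: (35 − 8) = 27 mg/L × 1,000,000 L = 27,000 g cyanuric acid.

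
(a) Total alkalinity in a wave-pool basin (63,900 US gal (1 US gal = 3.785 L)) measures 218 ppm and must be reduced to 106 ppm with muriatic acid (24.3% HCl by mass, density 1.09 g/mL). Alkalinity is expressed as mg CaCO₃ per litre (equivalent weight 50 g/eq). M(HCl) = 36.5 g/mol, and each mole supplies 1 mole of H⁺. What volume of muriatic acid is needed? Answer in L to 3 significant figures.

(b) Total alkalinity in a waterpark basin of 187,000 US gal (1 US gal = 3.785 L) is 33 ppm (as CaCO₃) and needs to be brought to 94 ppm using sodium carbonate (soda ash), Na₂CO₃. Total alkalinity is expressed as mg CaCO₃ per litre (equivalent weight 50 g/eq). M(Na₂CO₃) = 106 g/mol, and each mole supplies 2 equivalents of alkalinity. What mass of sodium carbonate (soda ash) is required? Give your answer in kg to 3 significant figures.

(a) 74.7 L; (b) 45.8 kg

(a) Volume: 63,900 US gal × 3.785 L/gal = 241,862 L.
(a) Alkalinity to neutralize: (218 − 106) = 112 mg/L as CaCO₃ × 241,862 L = 27,090 g as CaCO₃.
(a) Equivalents of H⁺ required: 27,090 ÷ 50 g/eq = 541.8 eq = 541.8 mol HCl.
(a) Mass of HCl: 541.8 × 36.5 = 19,770 g.
(a) Mass of 24.3% solution: 19,770 / 0.243 = 81,380 g.
(a) Volume: 81,380 g ÷ 1.09 g/mL = 74,660 mL.

(b) Volume: 187,000 US gal × 3.785 L/gal = 707,795 L.
(b) Alkalinity to add: (94 − 33) = 61 mg/L as CaCO₃ × 707,795 L = 43,180 g as CaCO₃.
(b) Equivalents: 43,180 g ÷ 50 g/eq = 863.5 eq.
(b) Each mole of Na₂CO₃ supplies 2 eq, so 863.5 / 2 = 431.8 mol.
(b) Mass: 431.8 mol × 106 g/mol = 45,770 g.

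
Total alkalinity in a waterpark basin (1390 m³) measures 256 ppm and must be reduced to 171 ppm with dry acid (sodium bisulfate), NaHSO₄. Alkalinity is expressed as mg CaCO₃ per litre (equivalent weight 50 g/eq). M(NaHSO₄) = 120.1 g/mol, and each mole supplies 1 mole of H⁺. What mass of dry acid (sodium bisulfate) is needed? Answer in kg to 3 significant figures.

Volume: 1390 m³ = 1,390,000 L.
Alkalinity to neutralize: (256 − 171) = 85 mg/L as CaCO₃ × 1,390,000 L = 118,200 g as CaCO₃.
Equivalents of H⁺ required: 118,200 ÷ 50 g/eq = 2363 eq = 2363 mol NaHSO₄.
Mass of NaHSO₄: 2363 × 120.1 = 283,800 g.

284 kg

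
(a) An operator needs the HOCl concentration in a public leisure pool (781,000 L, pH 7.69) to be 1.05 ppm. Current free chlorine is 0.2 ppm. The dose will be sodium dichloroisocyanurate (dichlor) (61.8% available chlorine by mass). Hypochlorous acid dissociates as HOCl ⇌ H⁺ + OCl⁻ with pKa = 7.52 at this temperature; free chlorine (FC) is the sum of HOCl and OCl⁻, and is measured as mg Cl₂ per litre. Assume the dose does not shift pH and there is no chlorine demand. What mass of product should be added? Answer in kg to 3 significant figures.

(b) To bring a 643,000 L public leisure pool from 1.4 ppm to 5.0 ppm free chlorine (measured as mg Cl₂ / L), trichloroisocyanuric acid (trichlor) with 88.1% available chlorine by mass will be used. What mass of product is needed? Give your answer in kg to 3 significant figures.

(a) 3.04 kg; (b) 2.63 kg

(a) [OCl⁻]/[HOCl] = 10^(pH − pKa) = 10^(7.69 − 7.52) = 1.479; fraction as HOCl = 1/(1 + 1.479) = 0.4034.
(a) Free chlorine required for 1.05 ppm HOCl: 1.05 / 0.4034 = 2.603 ppm.
(a) FC to add: 2.603 − 0.2 = 2.403 mg/L as Cl₂.
(a) Cl₂ equivalent: 2.403 mg/L × 781,000 L = 1877 g.
(a) Product at 61.8% available Cl: 1877 / 0.618 = 3037 g.

(b) Chlorine deficit: 5.0 − 1.4 = 3.6 ppm = 3.6 mg/L as Cl₂.
(b) Cl₂ equivalent needed: 3.6 mg/L × 643,000 L = 2,315,000 mg = 2315 g.
(b) Product at 88.1% available chlorine: 2315 / 0.881 = 2627 g.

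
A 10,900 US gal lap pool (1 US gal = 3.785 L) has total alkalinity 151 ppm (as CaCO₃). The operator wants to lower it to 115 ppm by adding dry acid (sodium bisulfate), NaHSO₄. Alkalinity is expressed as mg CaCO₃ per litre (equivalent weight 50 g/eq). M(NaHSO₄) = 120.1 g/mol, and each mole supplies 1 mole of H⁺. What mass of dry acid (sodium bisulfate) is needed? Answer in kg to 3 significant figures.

3.57 kg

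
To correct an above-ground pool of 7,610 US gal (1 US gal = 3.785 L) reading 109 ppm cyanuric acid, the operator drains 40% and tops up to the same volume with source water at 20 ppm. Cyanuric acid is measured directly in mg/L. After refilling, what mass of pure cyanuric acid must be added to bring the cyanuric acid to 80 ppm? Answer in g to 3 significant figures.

190 g

Volume: 7,610 US gal × 3.785 L/gal = 28,804 L.
After draining 40% and refilling: 109 × 0.60 + 20 × 0.40 = 73.4 ppm.
Deficit to target: 80 − 73.4 = 6.6 mg/L.
Mass: 6.6 mg/L × 28,804 L = 190.1 g cyanuric acid.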